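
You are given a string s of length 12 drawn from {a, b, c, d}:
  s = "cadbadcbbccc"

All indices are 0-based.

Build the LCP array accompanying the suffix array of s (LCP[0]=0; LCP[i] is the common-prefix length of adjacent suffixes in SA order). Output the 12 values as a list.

[0, 2, 0, 1, 1, 0, 1, 1, 1, 2, 0, 1]

rank | idx | suffix
   0 |   1 | adbadcbbccc
   1 |   4 | adcbbccc
   2 |   3 | badcbbccc
   3 |   7 | bbccc
   4 |   8 | bccc
   5 |  11 | c
   6 |   0 | cadbadcbbccc
   7 |   6 | cbbccc
   8 |  10 | cc
   9 |   9 | ccc
  10 |   2 | dbadcbbccc
  11 |   5 | dcbbccc

SA = [1, 4, 3, 7, 8, 11, 0, 6, 10, 9, 2, 5]
rank  pair      lcp
   1  s[1:],s[4:]  2  'ad'
   2  s[4:],s[3:]  0  ''
   3  s[3:],s[7:]  1  'b'
   4  s[7:],s[8:]  1  'b'
   5  s[8:],s[11:]  0  ''
   6  s[11:],s[0:]  1  'c'
   7  s[0:],s[6:]  1  'c'
   8  s[6:],s[10:]  1  'c'
   9  s[10:],s[9:]  2  'cc'
  10  s[9:],s[2:]  0  ''
  11  s[2:],s[5:]  1  'd'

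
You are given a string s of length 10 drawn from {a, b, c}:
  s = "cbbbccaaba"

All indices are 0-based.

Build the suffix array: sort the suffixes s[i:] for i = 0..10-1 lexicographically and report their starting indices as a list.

sorted suffixes:
  #0 SA[0]=9  'a'
  #1 SA[1]=6  'aaba'
  #2 SA[2]=7  'aba'
  #3 SA[3]=8  'ba'
  #4 SA[4]=1  'bbbccaaba'
  #5 SA[5]=2  'bbccaaba'
  #6 SA[6]=3  'bccaaba'
  #7 SA[7]=5  'caaba'
  #8 SA[8]=0  'cbbbccaaba'
  #9 SA[9]=4  'ccaaba'

[9, 6, 7, 8, 1, 2, 3, 5, 0, 4]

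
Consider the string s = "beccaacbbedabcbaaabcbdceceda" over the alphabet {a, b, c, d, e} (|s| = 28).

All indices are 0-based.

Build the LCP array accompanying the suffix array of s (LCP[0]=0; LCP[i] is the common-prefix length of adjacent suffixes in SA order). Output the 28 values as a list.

[0, 1, 2, 2, 1, 4, 1, 0, 1, 1, 3, 1, 1, 2, 0, 1, 2, 2, 1, 1, 2, 0, 2, 1, 0, 2, 1, 3]

rank→(start, suffix):
  0 → (27, 'a')
  1 → (15, 'aaabcbdceceda')
  2 → (16, 'aabcbdceceda')
  3 → (4, 'aacbbedabcbaaabcbdceceda')
  4 → (11, 'abcbaaabcbdceceda')
  5 → (17, 'abcbdceceda')
  6 → (5, 'acbbedabcbaaabcbdceceda')
  7 → (14, 'baaabcbdceceda')
  8 → (7, 'bbedabcbaaabcbdceceda')
  9 → (12, 'bcbaaabcbdceceda')
  10 → (18, 'bcbdceceda')
  11 → (20, 'bdceceda')
  12 → (0, 'beccaacbbedabcbaaabcbdceceda')
  13 → (8, 'bedabcbaaabcbdceceda')
  14 → (3, 'caacbbedabcbaaabcbdceceda')
  15 → (13, 'cbaaabcbdceceda')
  16 → (6, 'cbbedabcbaaabcbdceceda')
  17 → (19, 'cbdceceda')
  18 → (2, 'ccaacbbedabcbaaabcbdceceda')
  19 → (22, 'ceceda')
  20 → (24, 'ceda')
  21 → (26, 'da')
  22 → (10, 'dabcbaaabcbdceceda')
  23 → (21, 'dceceda')
  24 → (1, 'eccaacbbedabcbaaabcbdceceda')
  25 → (23, 'eceda')
  26 → (25, 'eda')
  27 → (9, 'edabcbaaabcbdceceda')

SA = [27, 15, 16, 4, 11, 17, 5, 14, 7, 12, 18, 20, 0, 8, 3, 13, 6, 19, 2, 22, 24, 26, 10, 21, 1, 23, 25, 9]
[i] adj suffixes → lcp
  [1] 27/15 → 1 ('a')
  [2] 15/16 → 2 ('aa')
  [3] 16/4 → 2 ('aa')
  [4] 4/11 → 1 ('a')
  [5] 11/17 → 4 ('abcb')
  [6] 17/5 → 1 ('a')
  [7] 5/14 → 0 ('')
  [8] 14/7 → 1 ('b')
  [9] 7/12 → 1 ('b')
  [10] 12/18 → 3 ('bcb')
  [11] 18/20 → 1 ('b')
  [12] 20/0 → 1 ('b')
  [13] 0/8 → 2 ('be')
  [14] 8/3 → 0 ('')
  [15] 3/13 → 1 ('c')
  [16] 13/6 → 2 ('cb')
  [17] 6/19 → 2 ('cb')
  [18] 19/2 → 1 ('c')
  [19] 2/22 → 1 ('c')
  [20] 22/24 → 2 ('ce')
  [21] 24/26 → 0 ('')
  [22] 26/10 → 2 ('da')
  [23] 10/21 → 1 ('d')
  [24] 21/1 → 0 ('')
  [25] 1/23 → 2 ('ec')
  [26] 23/25 → 1 ('e')
  [27] 25/9 → 3 ('eda')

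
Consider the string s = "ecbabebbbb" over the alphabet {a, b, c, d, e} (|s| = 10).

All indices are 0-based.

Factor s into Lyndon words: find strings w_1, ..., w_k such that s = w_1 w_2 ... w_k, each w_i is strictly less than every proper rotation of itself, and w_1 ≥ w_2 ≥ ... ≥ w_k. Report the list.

emit factor 1: 'e' (i=0, period=1)
emit factor 2: 'c' (i=1, period=1)
emit factor 3: 'b' (i=2, period=1)
emit factor 4: 'abebbbb' (i=3, period=7)

["e", "c", "b", "abebbbb"]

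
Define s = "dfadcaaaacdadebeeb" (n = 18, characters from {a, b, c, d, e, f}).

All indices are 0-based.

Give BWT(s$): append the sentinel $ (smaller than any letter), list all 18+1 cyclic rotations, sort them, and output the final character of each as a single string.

rank  rotation             last
    0  $dfadcaaaacdadebeeb  b
    1  aaaacdadebeeb$dfadc  c
    2  aaacdadebeeb$dfadca  a
    3  aacdadebeeb$dfadcaa  a
    4  acdadebeeb$dfadcaaa  a
    5  adcaaaacdadebeeb$df  f
    6  adebeeb$dfadcaaaacd  d
    7  b$dfadcaaaacdadebee  e
    8  beeb$dfadcaaaacdade  e
    9  caaaacdadebeeb$dfad  d
   10  cdadebeeb$dfadcaaaa  a
   11  dadebeeb$dfadcaaaac  c
   12  dcaaaacdadebeeb$dfa  a
   13  debeeb$dfadcaaaacda  a
   14  dfadcaaaacdadebeeb$  $
   15  eb$dfadcaaaacdadebe  e
   16  ebeeb$dfadcaaaacdad  d
   17  eeb$dfadcaaaacdadeb  b
   18  fadcaaaacdadebeeb$d  d

bcaaafdeedacaa$edbd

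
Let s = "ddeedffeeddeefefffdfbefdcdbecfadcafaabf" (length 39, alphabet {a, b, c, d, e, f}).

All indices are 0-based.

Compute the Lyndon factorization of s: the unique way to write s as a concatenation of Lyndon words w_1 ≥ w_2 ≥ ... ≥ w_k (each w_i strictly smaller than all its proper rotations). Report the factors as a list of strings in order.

["ddeedffeeddeefefffdf", "befdcd", "becf", "adcaf", "aabf"]

emit factor 1: 'ddeedffeeddeefefffdf' (i=0, period=20)
emit factor 2: 'befdcd' (i=20, period=6)
emit factor 3: 'becf' (i=26, period=4)
emit factor 4: 'adcaf' (i=30, period=5)
emit factor 5: 'aabf' (i=35, period=4)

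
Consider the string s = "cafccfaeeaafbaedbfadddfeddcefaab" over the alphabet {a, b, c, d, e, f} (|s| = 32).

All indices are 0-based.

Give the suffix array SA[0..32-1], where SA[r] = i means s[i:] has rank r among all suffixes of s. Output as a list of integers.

[29, 9, 30, 18, 13, 6, 10, 1, 31, 12, 16, 0, 3, 26, 4, 15, 25, 24, 19, 20, 21, 8, 14, 23, 7, 27, 28, 17, 5, 11, 2, 22]

rank→(start, suffix):
  0 → (29, 'aab')
  1 → (9, 'aafbaedbfadddfeddcefaab')
  2 → (30, 'ab')
  3 → (18, 'adddfeddcefaab')
  4 → (13, 'aedbfadddfeddcefaab')
  5 → (6, 'aeeaafbaedbfadddfeddcefaab')
  6 → (10, 'afbaedbfadddfeddcefaab')
  7 → (1, 'afccfaeeaafbaedbfadddfeddcefaab')
  8 → (31, 'b')
  9 → (12, 'baedbfadddfeddcefaab')
  10 → (16, 'bfadddfeddcefaab')
  11 → (0, 'cafccfaeeaafbaedbfadddfeddcefaab')
  12 → (3, 'ccfaeeaafbaedbfadddfeddcefaab')
  13 → (26, 'cefaab')
  14 → (4, 'cfaeeaafbaedbfadddfeddcefaab')
  15 → (15, 'dbfadddfeddcefaab')
  16 → (25, 'dcefaab')
  17 → (24, 'ddcefaab')
  18 → (19, 'dddfeddcefaab')
  19 → (20, 'ddfeddcefaab')
  20 → (21, 'dfeddcefaab')
  21 → (8, 'eaafbaedbfadddfeddcefaab')
  22 → (14, 'edbfadddfeddcefaab')
  23 → (23, 'eddcefaab')
  24 → (7, 'eeaafbaedbfadddfeddcefaab')
  25 → (27, 'efaab')
  26 → (28, 'faab')
  27 → (17, 'fadddfeddcefaab')
  28 → (5, 'faeeaafbaedbfadddfeddcefaab')
  29 → (11, 'fbaedbfadddfeddcefaab')
  30 → (2, 'fccfaeeaafbaedbfadddfeddcefaab')
  31 → (22, 'feddcefaab')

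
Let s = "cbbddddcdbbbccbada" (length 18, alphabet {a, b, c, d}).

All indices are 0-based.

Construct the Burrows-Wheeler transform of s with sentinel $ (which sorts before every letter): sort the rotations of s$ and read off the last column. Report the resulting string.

adbcdbcbbc$bdacdddb

rank  rotation             last
    0  $cbbddddcdbbbccbada  a
    1  a$cbbddddcdbbbccbad  d
    2  ada$cbbddddcdbbbccb  b
    3  bada$cbbddddcdbbbcc  c
    4  bbbccbada$cbbddddcd  d
    5  bbccbada$cbbddddcdb  b
    6  bbddddcdbbbccbada$c  c
    7  bccbada$cbbddddcdbb  b
    8  bddddcdbbbccbada$cb  b
    9  cbada$cbbddddcdbbbc  c
   10  cbbddddcdbbbccbada$  $
   11  ccbada$cbbddddcdbbb  b
   12  cdbbbccbada$cbbdddd  d
   13  da$cbbddddcdbbbccba  a
   14  dbbbccbada$cbbddddc  c
   15  dcdbbbccbada$cbbddd  d
   16  ddcdbbbccbada$cbbdd  d
   17  dddcdbbbccbada$cbbd  d
   18  ddddcdbbbccbada$cbb  b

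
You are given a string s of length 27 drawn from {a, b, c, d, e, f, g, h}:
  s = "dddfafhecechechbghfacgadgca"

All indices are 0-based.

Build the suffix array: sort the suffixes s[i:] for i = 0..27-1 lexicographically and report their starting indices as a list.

sorted suffixes:
  #0 SA[0]=26  'a'
  #1 SA[1]=19  'acgadgca'
  #2 SA[2]=22  'adgca'
  #3 SA[3]=4  'afhecechechbghfacgadgca'
  #4 SA[4]=15  'bghfacgadgca'
  #5 SA[5]=25  'ca'
  #6 SA[6]=8  'cechechbghfacgadgca'
  #7 SA[7]=20  'cgadgca'
  #8 SA[8]=13  'chbghfacgadgca'
  #9 SA[9]=10  'chechbghfacgadgca'
  #10 SA[10]=0  'dddfafhecechechbghfacgadgca'
  #11 SA[11]=1  'ddfafhecechechbghfacgadgca'
  #12 SA[12]=2  'dfafhecechechbghfacgadgca'
  #13 SA[13]=23  'dgca'
  #14 SA[14]=7  'ecechechbghfacgadgca'
  #15 SA[15]=12  'echbghfacgadgca'
  #16 SA[16]=9  'echechbghfacgadgca'
  #17 SA[17]=18  'facgadgca'
  #18 SA[18]=3  'fafhecechechbghfacgadgca'
  #19 SA[19]=5  'fhecechechbghfacgadgca'
  #20 SA[20]=21  'gadgca'
  #21 SA[21]=24  'gca'
  #22 SA[22]=16  'ghfacgadgca'
  #23 SA[23]=14  'hbghfacgadgca'
  #24 SA[24]=6  'hecechechbghfacgadgca'
  #25 SA[25]=11  'hechbghfacgadgca'
  #26 SA[26]=17  'hfacgadgca'

[26, 19, 22, 4, 15, 25, 8, 20, 13, 10, 0, 1, 2, 23, 7, 12, 9, 18, 3, 5, 21, 24, 16, 14, 6, 11, 17]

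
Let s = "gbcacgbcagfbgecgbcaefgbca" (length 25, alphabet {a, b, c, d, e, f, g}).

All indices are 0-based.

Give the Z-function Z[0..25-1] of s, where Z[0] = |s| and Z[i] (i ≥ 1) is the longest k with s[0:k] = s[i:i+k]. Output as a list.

[25, 0, 0, 0, 0, 4, 0, 0, 0, 1, 0, 0, 1, 0, 0, 4, 0, 0, 0, 0, 0, 4, 0, 0, 0]

Z[0]=25
i=1: fresh scan; Z[1]=0
i=2: fresh scan; Z[2]=0
i=3: fresh scan; Z[3]=0
i=4: fresh scan; Z[4]=0
i=5: fresh scan; Z[5]=4 grow→box=[5,9)
i=6: min(r-i=3, Z[1]=0)=0; Z[6]=0
i=7: min(r-i=2, Z[2]=0)=0; Z[7]=0
i=8: min(r-i=1, Z[3]=0)=0; Z[8]=0
i=9: fresh scan; Z[9]=1 grow→box=[9,10)
i=10: fresh scan; Z[10]=0
i=11: fresh scan; Z[11]=0
i=12: fresh scan; Z[12]=1 grow→box=[12,13)
i=13: fresh scan; Z[13]=0
i=14: fresh scan; Z[14]=0
i=15: fresh scan; Z[15]=4 grow→box=[15,19)
i=16: min(r-i=3, Z[1]=0)=0; Z[16]=0
i=17: min(r-i=2, Z[2]=0)=0; Z[17]=0
i=18: min(r-i=1, Z[3]=0)=0; Z[18]=0
i=19: fresh scan; Z[19]=0
i=20: fresh scan; Z[20]=0
i=21: fresh scan; Z[21]=4 grow→box=[21,25)
i=22: min(r-i=3, Z[1]=0)=0; Z[22]=0
i=23: min(r-i=2, Z[2]=0)=0; Z[23]=0
i=24: min(r-i=1, Z[3]=0)=0; Z[24]=0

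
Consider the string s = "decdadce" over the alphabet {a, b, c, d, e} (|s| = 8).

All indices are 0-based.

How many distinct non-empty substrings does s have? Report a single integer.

sorted suffixes:
  #0 SA[0]=4  'adce'
  #1 SA[1]=2  'cdadce'
  #2 SA[2]=6  'ce'
  #3 SA[3]=3  'dadce'
  #4 SA[4]=5  'dce'
  #5 SA[5]=0  'decdadce'
  #6 SA[6]=7  'e'
  #7 SA[7]=1  'ecdadce'

SA = [4, 2, 6, 3, 5, 0, 7, 1]
i: (SA[i-1],SA[i]) lcp shared
  1: (4,2) 0 ''
  2: (2,6) 1 'c'
  3: (6,3) 0 ''
  4: (3,5) 1 'd'
  5: (5,0) 1 'd'
  6: (0,7) 0 ''
  7: (7,1) 1 'e'

n(n+1)/2 = 8·9/2 = 36
Σ LCP = 0 + 0 + 1 + 0 + 1 + 1 + 0 + 1 = 4
distinct = 36 − 4 = 32

32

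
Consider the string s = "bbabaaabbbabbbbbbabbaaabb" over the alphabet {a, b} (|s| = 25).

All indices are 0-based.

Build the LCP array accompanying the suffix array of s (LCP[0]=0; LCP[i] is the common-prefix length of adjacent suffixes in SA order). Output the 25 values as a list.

rank | idx | suffix
   0 |  20 | aaabb
   1 |   4 | aaabbbabbbbbbabbaaabb
   2 |  21 | aabb
   3 |   5 | aabbbabbbbbbabbaaabb
   4 |   2 | abaaabbbabbbbbbabbaaabb
   5 |  22 | abb
   6 |  17 | abbaaabb
   7 |   6 | abbbabbbbbbabbaaabb
   8 |  10 | abbbbbbabbaaabb
   9 |  24 | b
  10 |  19 | baaabb
  11 |   3 | baaabbbabbbbbbabbaaabb
  12 |   1 | babaaabbbabbbbbbabbaaabb
  13 |  16 | babbaaabb
  14 |   9 | babbbbbbabbaaabb
  15 |  23 | bb
  16 |  18 | bbaaabb
  17 |   0 | bbabaaabbbabbbbbbabbaaabb
  18 |  15 | bbabbaaabb
  19 |   8 | bbabbbbbbabbaaabb
  20 |  14 | bbbabbaaabb
  21 |   7 | bbbabbbbbbabbaaabb
  22 |  13 | bbbbabbaaabb
  23 |  12 | bbbbbabbaaabb
  24 |  11 | bbbbbbabbaaabb

SA = [20, 4, 21, 5, 2, 22, 17, 6, 10, 24, 19, 3, 1, 16, 9, 23, 18, 0, 15, 8, 14, 7, 13, 12, 11]
i: (SA[i-1],SA[i]) lcp shared
  1: (20,4) 5 'aaabb'
  2: (4,21) 2 'aa'
  3: (21,5) 4 'aabb'
  4: (5,2) 1 'a'
  5: (2,22) 2 'ab'
  6: (22,17) 3 'abb'
  7: (17,6) 3 'abb'
  8: (6,10) 4 'abbb'
  9: (10,24) 0 ''
  10: (24,19) 1 'b'
  11: (19,3) 6 'baaabb'
  12: (3,1) 2 'ba'
  13: (1,16) 3 'bab'
  14: (16,9) 4 'babb'
  15: (9,23) 1 'b'
  16: (23,18) 2 'bb'
  17: (18,0) 3 'bba'
  18: (0,15) 4 'bbab'
  19: (15,8) 5 'bbabb'
  20: (8,14) 2 'bb'
  21: (14,7) 6 'bbbabb'
  22: (7,13) 3 'bbb'
  23: (13,12) 4 'bbbb'
  24: (12,11) 5 'bbbbb'

[0, 5, 2, 4, 1, 2, 3, 3, 4, 0, 1, 6, 2, 3, 4, 1, 2, 3, 4, 5, 2, 6, 3, 4, 5]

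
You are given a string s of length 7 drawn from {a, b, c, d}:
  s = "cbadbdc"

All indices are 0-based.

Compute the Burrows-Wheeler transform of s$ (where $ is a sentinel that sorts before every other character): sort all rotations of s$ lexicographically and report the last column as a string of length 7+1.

rank  rotation  last
    0  $cbadbdc  c
    1  adbdc$cb  b
    2  badbdc$c  c
    3  bdc$cbad  d
    4  c$cbadbd  d
    5  cbadbdc$  $
    6  dbdc$cba  a
    7  dc$cbadb  b

cbcdd$ab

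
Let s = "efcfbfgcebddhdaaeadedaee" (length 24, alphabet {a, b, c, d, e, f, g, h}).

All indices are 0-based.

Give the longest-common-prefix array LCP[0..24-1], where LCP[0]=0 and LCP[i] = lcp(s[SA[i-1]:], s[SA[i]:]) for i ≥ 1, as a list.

sorted suffixes:
  #0 SA[0]=14  'aaeadedaee'
  #1 SA[1]=17  'adedaee'
  #2 SA[2]=15  'aeadedaee'
  #3 SA[3]=21  'aee'
  #4 SA[4]=9  'bddhdaaeadedaee'
  #5 SA[5]=4  'bfgcebddhdaaeadedaee'
  #6 SA[6]=7  'cebddhdaaeadedaee'
  #7 SA[7]=2  'cfbfgcebddhdaaeadedaee'
  #8 SA[8]=13  'daaeadedaee'
  #9 SA[9]=20  'daee'
  #10 SA[10]=10  'ddhdaaeadedaee'
  #11 SA[11]=18  'dedaee'
  #12 SA[12]=11  'dhdaaeadedaee'
  #13 SA[13]=23  'e'
  #14 SA[14]=16  'eadedaee'
  #15 SA[15]=8  'ebddhdaaeadedaee'
  #16 SA[16]=19  'edaee'
  #17 SA[17]=22  'ee'
  #18 SA[18]=0  'efcfbfgcebddhdaaeadedaee'
  #19 SA[19]=3  'fbfgcebddhdaaeadedaee'
  #20 SA[20]=1  'fcfbfgcebddhdaaeadedaee'
  #21 SA[21]=5  'fgcebddhdaaeadedaee'
  #22 SA[22]=6  'gcebddhdaaeadedaee'
  #23 SA[23]=12  'hdaaeadedaee'

SA = [14, 17, 15, 21, 9, 4, 7, 2, 13, 20, 10, 18, 11, 23, 16, 8, 19, 22, 0, 3, 1, 5, 6, 12]
[i] adj suffixes → lcp
  [1] 14/17 → 1 ('a')
  [2] 17/15 → 1 ('a')
  [3] 15/21 → 2 ('ae')
  [4] 21/9 → 0 ('')
  [5] 9/4 → 1 ('b')
  [6] 4/7 → 0 ('')
  [7] 7/2 → 1 ('c')
  [8] 2/13 → 0 ('')
  [9] 13/20 → 2 ('da')
  [10] 20/10 → 1 ('d')
  [11] 10/18 → 1 ('d')
  [12] 18/11 → 1 ('d')
  [13] 11/23 → 0 ('')
  [14] 23/16 → 1 ('e')
  [15] 16/8 → 1 ('e')
  [16] 8/19 → 1 ('e')
  [17] 19/22 → 1 ('e')
  [18] 22/0 → 1 ('e')
  [19] 0/3 → 0 ('')
  [20] 3/1 → 1 ('f')
  [21] 1/5 → 1 ('f')
  [22] 5/6 → 0 ('')
  [23] 6/12 → 0 ('')

[0, 1, 1, 2, 0, 1, 0, 1, 0, 2, 1, 1, 1, 0, 1, 1, 1, 1, 1, 0, 1, 1, 0, 0]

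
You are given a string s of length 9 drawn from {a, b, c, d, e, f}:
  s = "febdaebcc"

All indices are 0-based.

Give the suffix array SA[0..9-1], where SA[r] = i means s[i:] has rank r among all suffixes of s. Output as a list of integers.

sorted suffixes:
  #0 SA[0]=4  'aebcc'
  #1 SA[1]=6  'bcc'
  #2 SA[2]=2  'bdaebcc'
  #3 SA[3]=8  'c'
  #4 SA[4]=7  'cc'
  #5 SA[5]=3  'daebcc'
  #6 SA[6]=5  'ebcc'
  #7 SA[7]=1  'ebdaebcc'
  #8 SA[8]=0  'febdaebcc'

[4, 6, 2, 8, 7, 3, 5, 1, 0]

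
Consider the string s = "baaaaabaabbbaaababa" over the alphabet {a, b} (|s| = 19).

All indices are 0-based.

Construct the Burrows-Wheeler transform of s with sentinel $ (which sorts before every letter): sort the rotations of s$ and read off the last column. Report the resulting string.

abbaabaabbaaaa$baaba

rank  rotation              last
    0  $baaaaabaabbbaaababa  a
    1  a$baaaaabaabbbaaabab  b
    2  aaaaabaabbbaaababa$b  b
    3  aaaabaabbbaaababa$ba  a
    4  aaabaabbbaaababa$baa  a
    5  aaababa$baaaaabaabbb  b
    6  aabaabbbaaababa$baaa  a
    7  aababa$baaaaabaabbba  a
    8  aabbbaaababa$baaaaab  b
    9  aba$baaaaabaabbbaaab  b
   10  abaabbbaaababa$baaaa  a
   11  ababa$baaaaabaabbbaa  a
   12  abbbaaababa$baaaaaba  a
   13  ba$baaaaabaabbbaaaba  a
   14  baaaaabaabbbaaababa$  $
   15  baaababa$baaaaabaabb  b
   16  baabbbaaababa$baaaaa  a
   17  baba$baaaaabaabbbaaa  a
   18  bbaaababa$baaaaabaab  b
   19  bbbaaababa$baaaaabaa  a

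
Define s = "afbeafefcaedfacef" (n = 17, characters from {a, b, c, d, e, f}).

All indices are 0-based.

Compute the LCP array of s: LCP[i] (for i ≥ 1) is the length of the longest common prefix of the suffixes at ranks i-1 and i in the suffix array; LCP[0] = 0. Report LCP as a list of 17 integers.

sorted suffixes:
  #0 SA[0]=13  'acef'
  #1 SA[1]=9  'aedfacef'
  #2 SA[2]=0  'afbeafefcaedfacef'
  #3 SA[3]=4  'afefcaedfacef'
  #4 SA[4]=2  'beafefcaedfacef'
  #5 SA[5]=8  'caedfacef'
  #6 SA[6]=14  'cef'
  #7 SA[7]=11  'dfacef'
  #8 SA[8]=3  'eafefcaedfacef'
  #9 SA[9]=10  'edfacef'
  #10 SA[10]=15  'ef'
  #11 SA[11]=6  'efcaedfacef'
  #12 SA[12]=16  'f'
  #13 SA[13]=12  'facef'
  #14 SA[14]=1  'fbeafefcaedfacef'
  #15 SA[15]=7  'fcaedfacef'
  #16 SA[16]=5  'fefcaedfacef'

SA = [13, 9, 0, 4, 2, 8, 14, 11, 3, 10, 15, 6, 16, 12, 1, 7, 5]
[i] adj suffixes → lcp
  [1] 13/9 → 1 ('a')
  [2] 9/0 → 1 ('a')
  [3] 0/4 → 2 ('af')
  [4] 4/2 → 0 ('')
  [5] 2/8 → 0 ('')
  [6] 8/14 → 1 ('c')
  [7] 14/11 → 0 ('')
  [8] 11/3 → 0 ('')
  [9] 3/10 → 1 ('e')
  [10] 10/15 → 1 ('e')
  [11] 15/6 → 2 ('ef')
  [12] 6/16 → 0 ('')
  [13] 16/12 → 1 ('f')
  [14] 12/1 → 1 ('f')
  [15] 1/7 → 1 ('f')
  [16] 7/5 → 1 ('f')

[0, 1, 1, 2, 0, 0, 1, 0, 0, 1, 1, 2, 0, 1, 1, 1, 1]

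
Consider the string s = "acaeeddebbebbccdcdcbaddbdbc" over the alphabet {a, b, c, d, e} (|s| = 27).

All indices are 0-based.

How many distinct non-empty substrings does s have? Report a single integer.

rank | idx | suffix
   0 |   0 | acaeeddebbebbccdcdcbaddbdbc
   1 |  20 | addbdbc
   2 |   2 | aeeddebbebbccdcdcbaddbdbc
   3 |  19 | baddbdbc
   4 |  11 | bbccdcdcbaddbdbc
   5 |   8 | bbebbccdcdcbaddbdbc
   6 |  25 | bc
   7 |  12 | bccdcdcbaddbdbc
   8 |  23 | bdbc
   9 |   9 | bebbccdcdcbaddbdbc
  10 |  26 | c
  11 |   1 | caeeddebbebbccdcdcbaddbdbc
  12 |  18 | cbaddbdbc
  13 |  13 | ccdcdcbaddbdbc
  14 |  16 | cdcbaddbdbc
  15 |  14 | cdcdcbaddbdbc
  16 |  24 | dbc
  17 |  22 | dbdbc
  18 |  17 | dcbaddbdbc
  19 |  15 | dcdcbaddbdbc
  20 |  21 | ddbdbc
  21 |   5 | ddebbebbccdcdcbaddbdbc
  22 |   6 | debbebbccdcdcbaddbdbc
  23 |  10 | ebbccdcdcbaddbdbc
  24 |   7 | ebbebbccdcdcbaddbdbc
  25 |   4 | eddebbebbccdcdcbaddbdbc
  26 |   3 | eeddebbebbccdcdcbaddbdbc

SA = [0, 20, 2, 19, 11, 8, 25, 12, 23, 9, 26, 1, 18, 13, 16, 14, 24, 22, 17, 15, 21, 5, 6, 10, 7, 4, 3]
i: (SA[i-1],SA[i]) lcp shared
  1: (0,20) 1 'a'
  2: (20,2) 1 'a'
  3: (2,19) 0 ''
  4: (19,11) 1 'b'
  5: (11,8) 2 'bb'
  6: (8,25) 1 'b'
  7: (25,12) 2 'bc'
  8: (12,23) 1 'b'
  9: (23,9) 1 'b'
  10: (9,26) 0 ''
  11: (26,1) 1 'c'
  12: (1,18) 1 'c'
  13: (18,13) 1 'c'
  14: (13,16) 1 'c'
  15: (16,14) 3 'cdc'
  16: (14,24) 0 ''
  17: (24,22) 2 'db'
  18: (22,17) 1 'd'
  19: (17,15) 2 'dc'
  20: (15,21) 1 'd'
  21: (21,5) 2 'dd'
  22: (5,6) 1 'd'
  23: (6,10) 0 ''
  24: (10,7) 3 'ebb'
  25: (7,4) 1 'e'
  26: (4,3) 1 'e'

n(n+1)/2 = 27·28/2 = 378
Σ LCP = 0 + 1 + 1 + 0 + 1 + 2 + 1 + 2 + 1 + 1 + 0 + 1 + 1 + 1 + 1 + 3 + 0 + 2 + 1 + 2 + 1 + 2 + 1 + 0 + 3 + 1 + 1 = 31
distinct = 378 − 31 = 347

347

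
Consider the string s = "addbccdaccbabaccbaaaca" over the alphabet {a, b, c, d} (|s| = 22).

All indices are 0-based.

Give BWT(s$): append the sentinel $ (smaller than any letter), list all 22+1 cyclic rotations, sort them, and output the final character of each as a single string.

rank  rotation                 last
    0  $addbccdaccbabaccbaaaca  a
    1  a$addbccdaccbabaccbaaac  c
    2  aaaca$addbccdaccbabaccb  b
    3  aaca$addbccdaccbabaccba  a
    4  abaccbaaaca$addbccdaccb  b
    5  aca$addbccdaccbabaccbaa  a
    6  accbaaaca$addbccdaccbab  b
    7  accbabaccbaaaca$addbccd  d
    8  addbccdaccbabaccbaaaca$  $
    9  baaaca$addbccdaccbabacc  c
   10  babaccbaaaca$addbccdacc  c
   11  baccbaaaca$addbccdaccba  a
   12  bccdaccbabaccbaaaca$add  d
   13  ca$addbccdaccbabaccbaaa  a
   14  cbaaaca$addbccdaccbabac  c
   15  cbabaccbaaaca$addbccdac  c
   16  ccbaaaca$addbccdaccbaba  a
   17  ccbabaccbaaaca$addbccda  a
   18  ccdaccbabaccbaaaca$addb  b
   19  cdaccbabaccbaaaca$addbc  c
   20  daccbabaccbaaaca$addbcc  c
   21  dbccdaccbabaccbaaaca$ad  d
   22  ddbccdaccbabaccbaaaca$a  a

acbababd$ccadaccaabccda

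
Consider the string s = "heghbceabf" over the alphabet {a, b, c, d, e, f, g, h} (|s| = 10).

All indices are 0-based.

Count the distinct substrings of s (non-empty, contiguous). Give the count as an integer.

52

rank→(start, suffix):
  0 → (7, 'abf')
  1 → (4, 'bceabf')
  2 → (8, 'bf')
  3 → (5, 'ceabf')
  4 → (6, 'eabf')
  5 → (1, 'eghbceabf')
  6 → (9, 'f')
  7 → (2, 'ghbceabf')
  8 → (3, 'hbceabf')
  9 → (0, 'heghbceabf')

SA = [7, 4, 8, 5, 6, 1, 9, 2, 3, 0]
rank  pair      lcp
   1  s[7:],s[4:]  0  ''
   2  s[4:],s[8:]  1  'b'
   3  s[8:],s[5:]  0  ''
   4  s[5:],s[6:]  0  ''
   5  s[6:],s[1:]  1  'e'
   6  s[1:],s[9:]  0  ''
   7  s[9:],s[2:]  0  ''
   8  s[2:],s[3:]  0  ''
   9  s[3:],s[0:]  1  'h'

n(n+1)/2 = 10·11/2 = 55
Σ LCP = 0 + 0 + 1 + 0 + 0 + 1 + 0 + 0 + 0 + 1 = 3
distinct = 55 − 3 = 52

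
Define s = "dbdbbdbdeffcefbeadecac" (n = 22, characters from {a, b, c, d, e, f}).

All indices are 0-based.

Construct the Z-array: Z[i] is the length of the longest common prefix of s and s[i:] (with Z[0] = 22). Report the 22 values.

[22, 0, 2, 0, 0, 3, 0, 1, 0, 0, 0, 0, 0, 0, 0, 0, 0, 1, 0, 0, 0, 0]

Z[0]=22
i=1: fresh scan; Z[1]=0
i=2: fresh scan; Z[2]=2 extend→box=[2,4)
i=3: min(r-i=1, Z[1]=0)=0; Z[3]=0
i=4: fresh scan; Z[4]=0
i=5: fresh scan; Z[5]=3 extend→box=[5,8)
i=6: min(r-i=2, Z[1]=0)=0; Z[6]=0
i=7: min(r-i=1, Z[2]=2)=1; Z[7]=1
i=8: fresh scan; Z[8]=0
i=9: fresh scan; Z[9]=0
i=10: fresh scan; Z[10]=0
i=11: fresh scan; Z[11]=0
i=12: fresh scan; Z[12]=0
i=13: fresh scan; Z[13]=0
i=14: fresh scan; Z[14]=0
i=15: fresh scan; Z[15]=0
i=16: fresh scan; Z[16]=0
i=17: fresh scan; Z[17]=1 extend→box=[17,18)
i=18: fresh scan; Z[18]=0
i=19: fresh scan; Z[19]=0
i=20: fresh scan; Z[20]=0
i=21: fresh scan; Z[21]=0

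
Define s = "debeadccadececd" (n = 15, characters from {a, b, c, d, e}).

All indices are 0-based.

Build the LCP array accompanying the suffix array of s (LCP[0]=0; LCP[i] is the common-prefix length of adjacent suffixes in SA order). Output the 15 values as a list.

rank | idx | suffix
   0 |   4 | adccadececd
   1 |   8 | adececd
   2 |   2 | beadccadececd
   3 |   7 | cadececd
   4 |   6 | ccadececd
   5 |  13 | cd
   6 |  11 | cecd
   7 |  14 | d
   8 |   5 | dccadececd
   9 |   0 | debeadccadececd
  10 |   9 | dececd
  11 |   3 | eadccadececd
  12 |   1 | ebeadccadececd
  13 |  12 | ecd
  14 |  10 | ececd

SA = [4, 8, 2, 7, 6, 13, 11, 14, 5, 0, 9, 3, 1, 12, 10]
i: (SA[i-1],SA[i]) lcp shared
  1: (4,8) 2 'ad'
  2: (8,2) 0 ''
  3: (2,7) 0 ''
  4: (7,6) 1 'c'
  5: (6,13) 1 'c'
  6: (13,11) 1 'c'
  7: (11,14) 0 ''
  8: (14,5) 1 'd'
  9: (5,0) 1 'd'
  10: (0,9) 2 'de'
  11: (9,3) 0 ''
  12: (3,1) 1 'e'
  13: (1,12) 1 'e'
  14: (12,10) 2 'ec'

[0, 2, 0, 0, 1, 1, 1, 0, 1, 1, 2, 0, 1, 1, 2]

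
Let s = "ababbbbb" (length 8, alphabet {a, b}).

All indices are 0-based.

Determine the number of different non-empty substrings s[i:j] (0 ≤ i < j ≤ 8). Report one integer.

sorted suffixes:
  #0 SA[0]=0  'ababbbbb'
  #1 SA[1]=2  'abbbbb'
  #2 SA[2]=7  'b'
  #3 SA[3]=1  'babbbbb'
  #4 SA[4]=6  'bb'
  #5 SA[5]=5  'bbb'
  #6 SA[6]=4  'bbbb'
  #7 SA[7]=3  'bbbbb'

SA = [0, 2, 7, 1, 6, 5, 4, 3]
i: (SA[i-1],SA[i]) lcp shared
  1: (0,2) 2 'ab'
  2: (2,7) 0 ''
  3: (7,1) 1 'b'
  4: (1,6) 1 'b'
  5: (6,5) 2 'bb'
  6: (5,4) 3 'bbb'
  7: (4,3) 4 'bbbb'

n(n+1)/2 = 8·9/2 = 36
Σ LCP = 0 + 2 + 0 + 1 + 1 + 2 + 3 + 4 = 13
distinct = 36 − 13 = 23

23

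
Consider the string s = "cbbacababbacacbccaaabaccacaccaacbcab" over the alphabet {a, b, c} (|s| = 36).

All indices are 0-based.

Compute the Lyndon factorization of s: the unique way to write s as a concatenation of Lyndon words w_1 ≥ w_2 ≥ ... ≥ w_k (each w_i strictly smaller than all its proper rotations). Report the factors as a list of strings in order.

["c", "b", "b", "ac", "ababbacacbcc", "aaabaccacaccaacbcab"]

emit factor 1: 'c' (i=0, period=1)
emit factor 2: 'b' (i=1, period=1)
emit factor 3: 'b' (i=2, period=1)
emit factor 4: 'ac' (i=3, period=2)
emit factor 5: 'ababbacacbcc' (i=5, period=12)
emit factor 6: 'aaabaccacaccaacbcab' (i=17, period=19)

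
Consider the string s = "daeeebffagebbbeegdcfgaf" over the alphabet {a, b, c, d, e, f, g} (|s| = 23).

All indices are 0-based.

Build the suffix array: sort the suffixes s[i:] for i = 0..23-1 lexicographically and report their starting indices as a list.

[1, 21, 8, 11, 12, 13, 5, 18, 0, 17, 10, 4, 3, 2, 14, 15, 22, 7, 6, 19, 20, 16, 9]

rank→(start, suffix):
  0 → (1, 'aeeebffagebbbeegdcfgaf')
  1 → (21, 'af')
  2 → (8, 'agebbbeegdcfgaf')
  3 → (11, 'bbbeegdcfgaf')
  4 → (12, 'bbeegdcfgaf')
  5 → (13, 'beegdcfgaf')
  6 → (5, 'bffagebbbeegdcfgaf')
  7 → (18, 'cfgaf')
  8 → (0, 'daeeebffagebbbeegdcfgaf')
  9 → (17, 'dcfgaf')
  10 → (10, 'ebbbeegdcfgaf')
  11 → (4, 'ebffagebbbeegdcfgaf')
  12 → (3, 'eebffagebbbeegdcfgaf')
  13 → (2, 'eeebffagebbbeegdcfgaf')
  14 → (14, 'eegdcfgaf')
  15 → (15, 'egdcfgaf')
  16 → (22, 'f')
  17 → (7, 'fagebbbeegdcfgaf')
  18 → (6, 'ffagebbbeegdcfgaf')
  19 → (19, 'fgaf')
  20 → (20, 'gaf')
  21 → (16, 'gdcfgaf')
  22 → (9, 'gebbbeegdcfgaf')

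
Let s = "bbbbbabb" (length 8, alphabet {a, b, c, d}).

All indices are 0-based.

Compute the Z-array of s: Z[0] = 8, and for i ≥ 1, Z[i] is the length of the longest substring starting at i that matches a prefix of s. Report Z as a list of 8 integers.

Z[0]=8
i=1: outside box; Z[1]=4 grow→box=[1,5)
i=2: min(r-i=3, Z[1]=4)=3; Z[2]=3
i=3: min(r-i=2, Z[2]=3)=2; Z[3]=2
i=4: min(r-i=1, Z[3]=2)=1; Z[4]=1
i=5: outside box; Z[5]=0
i=6: outside box; Z[6]=2 grow→box=[6,8)
i=7: min(r-i=1, Z[1]=4)=1; Z[7]=1

[8, 4, 3, 2, 1, 0, 2, 1]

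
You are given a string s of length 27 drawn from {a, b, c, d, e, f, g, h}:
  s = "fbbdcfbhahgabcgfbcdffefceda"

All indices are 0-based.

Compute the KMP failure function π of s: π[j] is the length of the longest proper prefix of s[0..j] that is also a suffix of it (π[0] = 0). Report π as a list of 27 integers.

π[0] = 0
j=1 s[j]='b': π[1]=0 (border '')
j=2 s[j]='b': π[2]=0 (border '')
j=3 s[j]='d': π[3]=0 (border '')
j=4 s[j]='c': π[4]=0 (border '')
j=5 s[j]='f': π[5]=1 (border 'f')
j=6 s[j]='b': π[6]=2 (border 'fb')
j=7 s[j]='h': k: 2→0; π[7]=0 (border '')
j=8 s[j]='a': π[8]=0 (border '')
j=9 s[j]='h': π[9]=0 (border '')
j=10 s[j]='g': π[10]=0 (border '')
j=11 s[j]='a': π[11]=0 (border '')
j=12 s[j]='b': π[12]=0 (border '')
j=13 s[j]='c': π[13]=0 (border '')
j=14 s[j]='g': π[14]=0 (border '')
j=15 s[j]='f': π[15]=1 (border 'f')
j=16 s[j]='b': π[16]=2 (border 'fb')
j=17 s[j]='c': k: 2→0; π[17]=0 (border '')
j=18 s[j]='d': π[18]=0 (border '')
j=19 s[j]='f': π[19]=1 (border 'f')
j=20 s[j]='f': k: 1→0; π[20]=1 (border 'f')
j=21 s[j]='e': k: 1→0; π[21]=0 (border '')
j=22 s[j]='f': π[22]=1 (border 'f')
j=23 s[j]='c': k: 1→0; π[23]=0 (border '')
j=24 s[j]='e': π[24]=0 (border '')
j=25 s[j]='d': π[25]=0 (border '')
j=26 s[j]='a': π[26]=0 (border '')

[0, 0, 0, 0, 0, 1, 2, 0, 0, 0, 0, 0, 0, 0, 0, 1, 2, 0, 0, 1, 1, 0, 1, 0, 0, 0, 0]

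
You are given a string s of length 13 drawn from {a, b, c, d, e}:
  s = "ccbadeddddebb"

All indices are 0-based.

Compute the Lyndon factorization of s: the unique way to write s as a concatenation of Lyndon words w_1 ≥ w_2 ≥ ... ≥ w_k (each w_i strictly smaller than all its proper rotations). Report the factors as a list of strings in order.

emit factor 1: 'c' (i=0, period=1)
emit factor 2: 'c' (i=1, period=1)
emit factor 3: 'b' (i=2, period=1)
emit factor 4: 'adeddddebb' (i=3, period=10)

["c", "c", "b", "adeddddebb"]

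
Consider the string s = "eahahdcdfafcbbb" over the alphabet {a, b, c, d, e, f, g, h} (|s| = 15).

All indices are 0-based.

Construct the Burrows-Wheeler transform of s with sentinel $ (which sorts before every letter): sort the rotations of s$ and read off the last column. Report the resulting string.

bfehbbcfdhc$daaa

rank  rotation          last
    0  $eahahdcdfafcbbb  b
    1  afcbbb$eahahdcdf  f
    2  ahahdcdfafcbbb$e  e
    3  ahdcdfafcbbb$eah  h
    4  b$eahahdcdfafcbb  b
    5  bb$eahahdcdfafcb  b
    6  bbb$eahahdcdfafc  c
    7  cbbb$eahahdcdfaf  f
    8  cdfafcbbb$eahahd  d
    9  dcdfafcbbb$eahah  h
   10  dfafcbbb$eahahdc  c
   11  eahahdcdfafcbbb$  $
   12  fafcbbb$eahahdcd  d
   13  fcbbb$eahahdcdfa  a
   14  hahdcdfafcbbb$ea  a
   15  hdcdfafcbbb$eaha  a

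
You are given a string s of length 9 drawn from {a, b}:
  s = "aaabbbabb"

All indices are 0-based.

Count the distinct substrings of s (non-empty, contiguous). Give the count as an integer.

33

rank→(start, suffix):
  0 → (0, 'aaabbbabb')
  1 → (1, 'aabbbabb')
  2 → (6, 'abb')
  3 → (2, 'abbbabb')
  4 → (8, 'b')
  5 → (5, 'babb')
  6 → (7, 'bb')
  7 → (4, 'bbabb')
  8 → (3, 'bbbabb')

SA = [0, 1, 6, 2, 8, 5, 7, 4, 3]
[i] adj suffixes → lcp
  [1] 0/1 → 2 ('aa')
  [2] 1/6 → 1 ('a')
  [3] 6/2 → 3 ('abb')
  [4] 2/8 → 0 ('')
  [5] 8/5 → 1 ('b')
  [6] 5/7 → 1 ('b')
  [7] 7/4 → 2 ('bb')
  [8] 4/3 → 2 ('bb')

n(n+1)/2 = 9·10/2 = 45
Σ LCP = 0 + 2 + 1 + 3 + 0 + 1 + 1 + 2 + 2 = 12
distinct = 45 − 12 = 33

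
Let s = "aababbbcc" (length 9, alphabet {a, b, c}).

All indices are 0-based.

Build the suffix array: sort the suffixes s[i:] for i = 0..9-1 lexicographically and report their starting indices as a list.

rank→(start, suffix):
  0 → (0, 'aababbbcc')
  1 → (1, 'ababbbcc')
  2 → (3, 'abbbcc')
  3 → (2, 'babbbcc')
  4 → (4, 'bbbcc')
  5 → (5, 'bbcc')
  6 → (6, 'bcc')
  7 → (8, 'c')
  8 → (7, 'cc')

[0, 1, 3, 2, 4, 5, 6, 8, 7]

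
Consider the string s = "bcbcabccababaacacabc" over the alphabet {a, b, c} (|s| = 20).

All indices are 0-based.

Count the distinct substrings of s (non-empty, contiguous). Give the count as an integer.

176

rank | idx | suffix
   0 |  12 | aacacabc
   1 |  10 | abaacacabc
   2 |   8 | ababaacacabc
   3 |  17 | abc
   4 |   4 | abccababaacacabc
   5 |  15 | acabc
   6 |  13 | acacabc
   7 |  11 | baacacabc
   8 |   9 | babaacacabc
   9 |  18 | bc
  10 |   2 | bcabccababaacacabc
  11 |   0 | bcbcabccababaacacabc
  12 |   5 | bccababaacacabc
  13 |  19 | c
  14 |   7 | cababaacacabc
  15 |  16 | cabc
  16 |   3 | cabccababaacacabc
  17 |  14 | cacabc
  18 |   1 | cbcabccababaacacabc
  19 |   6 | ccababaacacabc

SA = [12, 10, 8, 17, 4, 15, 13, 11, 9, 18, 2, 0, 5, 19, 7, 16, 3, 14, 1, 6]
[i] adj suffixes → lcp
  [1] 12/10 → 1 ('a')
  [2] 10/8 → 3 ('aba')
  [3] 8/17 → 2 ('ab')
  [4] 17/4 → 3 ('abc')
  [5] 4/15 → 1 ('a')
  [6] 15/13 → 3 ('aca')
  [7] 13/11 → 0 ('')
  [8] 11/9 → 2 ('ba')
  [9] 9/18 → 1 ('b')
  [10] 18/2 → 2 ('bc')
  [11] 2/0 → 2 ('bc')
  [12] 0/5 → 2 ('bc')
  [13] 5/19 → 0 ('')
  [14] 19/7 → 1 ('c')
  [15] 7/16 → 3 ('cab')
  [16] 16/3 → 4 ('cabc')
  [17] 3/14 → 2 ('ca')
  [18] 14/1 → 1 ('c')
  [19] 1/6 → 1 ('c')

n(n+1)/2 = 20·21/2 = 210
Σ LCP = 0 + 1 + 3 + 2 + 3 + 1 + 3 + 0 + 2 + 1 + 2 + 2 + 2 + 0 + 1 + 3 + 4 + 2 + 1 + 1 = 34
distinct = 210 − 34 = 176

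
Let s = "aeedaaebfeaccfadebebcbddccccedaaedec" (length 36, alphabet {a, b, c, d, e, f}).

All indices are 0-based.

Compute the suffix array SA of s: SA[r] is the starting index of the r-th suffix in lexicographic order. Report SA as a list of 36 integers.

sorted suffixes:
  #0 SA[0]=4  'aaebfeaccfadebebcbddccccedaaedec'
  #1 SA[1]=30  'aaedec'
  #2 SA[2]=10  'accfadebebcbddccccedaaedec'
  #3 SA[3]=14  'adebebcbddccccedaaedec'
  #4 SA[4]=5  'aebfeaccfadebebcbddccccedaaedec'
  #5 SA[5]=31  'aedec'
  #6 SA[6]=0  'aeedaaebfeaccfadebebcbddccccedaaedec'
  #7 SA[7]=19  'bcbddccccedaaedec'
  #8 SA[8]=21  'bddccccedaaedec'
  #9 SA[9]=17  'bebcbddccccedaaedec'
  #10 SA[10]=7  'bfeaccfadebebcbddccccedaaedec'
  #11 SA[11]=35  'c'
  #12 SA[12]=20  'cbddccccedaaedec'
  #13 SA[13]=24  'ccccedaaedec'
  #14 SA[14]=25  'cccedaaedec'
  #15 SA[15]=26  'ccedaaedec'
  #16 SA[16]=11  'ccfadebebcbddccccedaaedec'
  #17 SA[17]=27  'cedaaedec'
  #18 SA[18]=12  'cfadebebcbddccccedaaedec'
  #19 SA[19]=3  'daaebfeaccfadebebcbddccccedaaedec'
  #20 SA[20]=29  'daaedec'
  #21 SA[21]=23  'dccccedaaedec'
  #22 SA[22]=22  'ddccccedaaedec'
  #23 SA[23]=15  'debebcbddccccedaaedec'
  #24 SA[24]=33  'dec'
  #25 SA[25]=9  'eaccfadebebcbddccccedaaedec'
  #26 SA[26]=18  'ebcbddccccedaaedec'
  #27 SA[27]=16  'ebebcbddccccedaaedec'
  #28 SA[28]=6  'ebfeaccfadebebcbddccccedaaedec'
  #29 SA[29]=34  'ec'
  #30 SA[30]=2  'edaaebfeaccfadebebcbddccccedaaedec'
  #31 SA[31]=28  'edaaedec'
  #32 SA[32]=32  'edec'
  #33 SA[33]=1  'eedaaebfeaccfadebebcbddccccedaaedec'
  #34 SA[34]=13  'fadebebcbddccccedaaedec'
  #35 SA[35]=8  'feaccfadebebcbddccccedaaedec'

[4, 30, 10, 14, 5, 31, 0, 19, 21, 17, 7, 35, 20, 24, 25, 26, 11, 27, 12, 3, 29, 23, 22, 15, 33, 9, 18, 16, 6, 34, 2, 28, 32, 1, 13, 8]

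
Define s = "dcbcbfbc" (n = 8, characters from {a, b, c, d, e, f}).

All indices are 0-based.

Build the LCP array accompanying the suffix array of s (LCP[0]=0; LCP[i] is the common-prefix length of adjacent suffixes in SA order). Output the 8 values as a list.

rank | idx | suffix
   0 |   6 | bc
   1 |   2 | bcbfbc
   2 |   4 | bfbc
   3 |   7 | c
   4 |   1 | cbcbfbc
   5 |   3 | cbfbc
   6 |   0 | dcbcbfbc
   7 |   5 | fbc

SA = [6, 2, 4, 7, 1, 3, 0, 5]
i: (SA[i-1],SA[i]) lcp shared
  1: (6,2) 2 'bc'
  2: (2,4) 1 'b'
  3: (4,7) 0 ''
  4: (7,1) 1 'c'
  5: (1,3) 2 'cb'
  6: (3,0) 0 ''
  7: (0,5) 0 ''

[0, 2, 1, 0, 1, 2, 0, 0]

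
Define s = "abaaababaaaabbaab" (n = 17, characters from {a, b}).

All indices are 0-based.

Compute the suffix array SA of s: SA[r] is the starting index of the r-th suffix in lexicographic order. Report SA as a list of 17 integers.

rank→(start, suffix):
  0 → (8, 'aaaabbaab')
  1 → (2, 'aaababaaaabbaab')
  2 → (9, 'aaabbaab')
  3 → (14, 'aab')
  4 → (3, 'aababaaaabbaab')
  5 → (10, 'aabbaab')
  6 → (15, 'ab')
  7 → (6, 'abaaaabbaab')
  8 → (0, 'abaaababaaaabbaab')
  9 → (4, 'ababaaaabbaab')
  10 → (11, 'abbaab')
  11 → (16, 'b')
  12 → (7, 'baaaabbaab')
  13 → (1, 'baaababaaaabbaab')
  14 → (13, 'baab')
  15 → (5, 'babaaaabbaab')
  16 → (12, 'bbaab')

[8, 2, 9, 14, 3, 10, 15, 6, 0, 4, 11, 16, 7, 1, 13, 5, 12]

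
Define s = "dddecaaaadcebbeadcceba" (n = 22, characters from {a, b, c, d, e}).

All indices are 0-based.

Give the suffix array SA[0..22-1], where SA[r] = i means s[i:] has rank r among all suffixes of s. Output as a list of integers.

rank | idx | suffix
   0 |  21 | a
   1 |   5 | aaaadcebbeadcceba
   2 |   6 | aaadcebbeadcceba
   3 |   7 | aadcebbeadcceba
   4 |  15 | adcceba
   5 |   8 | adcebbeadcceba
   6 |  20 | ba
   7 |  12 | bbeadcceba
   8 |  13 | beadcceba
   9 |   4 | caaaadcebbeadcceba
  10 |  17 | cceba
  11 |  18 | ceba
  12 |  10 | cebbeadcceba
  13 |  16 | dcceba
  14 |   9 | dcebbeadcceba
  15 |   0 | dddecaaaadcebbeadcceba
  16 |   1 | ddecaaaadcebbeadcceba
  17 |   2 | decaaaadcebbeadcceba
  18 |  14 | eadcceba
  19 |  19 | eba
  20 |  11 | ebbeadcceba
  21 |   3 | ecaaaadcebbeadcceba

[21, 5, 6, 7, 15, 8, 20, 12, 13, 4, 17, 18, 10, 16, 9, 0, 1, 2, 14, 19, 11, 3]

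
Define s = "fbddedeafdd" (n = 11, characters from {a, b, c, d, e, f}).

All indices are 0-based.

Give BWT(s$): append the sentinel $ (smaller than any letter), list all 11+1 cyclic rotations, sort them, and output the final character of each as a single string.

defdfbeddd$a

rank  rotation      last
    0  $fbddedeafdd  d
    1  afdd$fbddede  e
    2  bddedeafdd$f  f
    3  d$fbddedeafd  d
    4  dd$fbddedeaf  f
    5  ddedeafdd$fb  b
    6  deafdd$fbdde  e
    7  dedeafdd$fbd  d
    8  eafdd$fbdded  d
    9  edeafdd$fbdd  d
   10  fbddedeafdd$  $
   11  fdd$fbddedea  a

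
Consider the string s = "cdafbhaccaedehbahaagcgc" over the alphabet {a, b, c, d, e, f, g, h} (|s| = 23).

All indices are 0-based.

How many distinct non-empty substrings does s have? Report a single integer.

sorted suffixes:
  #0 SA[0]=17  'aagcgc'
  #1 SA[1]=6  'accaedehbahaagcgc'
  #2 SA[2]=9  'aedehbahaagcgc'
  #3 SA[3]=2  'afbhaccaedehbahaagcgc'
  #4 SA[4]=18  'agcgc'
  #5 SA[5]=15  'ahaagcgc'
  #6 SA[6]=14  'bahaagcgc'
  #7 SA[7]=4  'bhaccaedehbahaagcgc'
  #8 SA[8]=22  'c'
  #9 SA[9]=8  'caedehbahaagcgc'
  #10 SA[10]=7  'ccaedehbahaagcgc'
  #11 SA[11]=0  'cdafbhaccaedehbahaagcgc'
  #12 SA[12]=20  'cgc'
  #13 SA[13]=1  'dafbhaccaedehbahaagcgc'
  #14 SA[14]=11  'dehbahaagcgc'
  #15 SA[15]=10  'edehbahaagcgc'
  #16 SA[16]=12  'ehbahaagcgc'
  #17 SA[17]=3  'fbhaccaedehbahaagcgc'
  #18 SA[18]=21  'gc'
  #19 SA[19]=19  'gcgc'
  #20 SA[20]=16  'haagcgc'
  #21 SA[21]=5  'haccaedehbahaagcgc'
  #22 SA[22]=13  'hbahaagcgc'

SA = [17, 6, 9, 2, 18, 15, 14, 4, 22, 8, 7, 0, 20, 1, 11, 10, 12, 3, 21, 19, 16, 5, 13]
i: (SA[i-1],SA[i]) lcp shared
  1: (17,6) 1 'a'
  2: (6,9) 1 'a'
  3: (9,2) 1 'a'
  4: (2,18) 1 'a'
  5: (18,15) 1 'a'
  6: (15,14) 0 ''
  7: (14,4) 1 'b'
  8: (4,22) 0 ''
  9: (22,8) 1 'c'
  10: (8,7) 1 'c'
  11: (7,0) 1 'c'
  12: (0,20) 1 'c'
  13: (20,1) 0 ''
  14: (1,11) 1 'd'
  15: (11,10) 0 ''
  16: (10,12) 1 'e'
  17: (12,3) 0 ''
  18: (3,21) 0 ''
  19: (21,19) 2 'gc'
  20: (19,16) 0 ''
  21: (16,5) 2 'ha'
  22: (5,13) 1 'h'

n(n+1)/2 = 23·24/2 = 276
Σ LCP = 0 + 1 + 1 + 1 + 1 + 1 + 0 + 1 + 0 + 1 + 1 + 1 + 1 + 0 + 1 + 0 + 1 + 0 + 0 + 2 + 0 + 2 + 1 = 17
distinct = 276 − 17 = 259

259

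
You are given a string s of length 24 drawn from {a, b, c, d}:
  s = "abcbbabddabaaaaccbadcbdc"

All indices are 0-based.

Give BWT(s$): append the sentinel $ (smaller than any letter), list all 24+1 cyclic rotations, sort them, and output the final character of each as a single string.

cbaad$bababccacadcbdadbab

rank  rotation                   last
    0  $abcbbabddabaaaaccbadcbdc  c
    1  aaaaccbadcbdc$abcbbabddab  b
    2  aaaccbadcbdc$abcbbabddaba  a
    3  aaccbadcbdc$abcbbabddabaa  a
    4  abaaaaccbadcbdc$abcbbabdd  d
    5  abcbbabddabaaaaccbadcbdc$  $
    6  abddabaaaaccbadcbdc$abcbb  b
    7  accbadcbdc$abcbbabddabaaa  a
    8  adcbdc$abcbbabddabaaaaccb  b
    9  baaaaccbadcbdc$abcbbabdda  a
   10  babddabaaaaccbadcbdc$abcb  b
   11  badcbdc$abcbbabddabaaaacc  c
   12  bbabddabaaaaccbadcbdc$abc  c
   13  bcbbabddabaaaaccbadcbdc$a  a
   14  bdc$abcbbabddabaaaaccbadc  c
   15  bddabaaaaccbadcbdc$abcbba  a
   16  c$abcbbabddabaaaaccbadcbd  d
   17  cbadcbdc$abcbbabddabaaaac  c
   18  cbbabddabaaaaccbadcbdc$ab  b
   19  cbdc$abcbbabddabaaaaccbad  d
   20  ccbadcbdc$abcbbabddabaaaa  a
   21  dabaaaaccbadcbdc$abcbbabd  d
   22  dc$abcbbabddabaaaaccbadcb  b
   23  dcbdc$abcbbabddabaaaaccba  a
   24  ddabaaaaccbadcbdc$abcbbab  b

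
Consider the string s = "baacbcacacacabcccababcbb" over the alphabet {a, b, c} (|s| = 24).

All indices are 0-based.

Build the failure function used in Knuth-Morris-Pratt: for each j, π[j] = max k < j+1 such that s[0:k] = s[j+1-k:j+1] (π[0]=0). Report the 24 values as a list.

π[0] = 0
j=1 s[j]='a': π[1]=0 (border '')
j=2 s[j]='a': π[2]=0 (border '')
j=3 s[j]='c': π[3]=0 (border '')
j=4 s[j]='b': π[4]=1 (border 'b')
j=5 s[j]='c': k: 1→0; π[5]=0 (border '')
j=6 s[j]='a': π[6]=0 (border '')
j=7 s[j]='c': π[7]=0 (border '')
j=8 s[j]='a': π[8]=0 (border '')
j=9 s[j]='c': π[9]=0 (border '')
j=10 s[j]='a': π[10]=0 (border '')
j=11 s[j]='c': π[11]=0 (border '')
j=12 s[j]='a': π[12]=0 (border '')
j=13 s[j]='b': π[13]=1 (border 'b')
j=14 s[j]='c': k: 1→0; π[14]=0 (border '')
j=15 s[j]='c': π[15]=0 (border '')
j=16 s[j]='c': π[16]=0 (border '')
j=17 s[j]='a': π[17]=0 (border '')
j=18 s[j]='b': π[18]=1 (border 'b')
j=19 s[j]='a': π[19]=2 (border 'ba')
j=20 s[j]='b': k: 2→0; π[20]=1 (border 'b')
j=21 s[j]='c': k: 1→0; π[21]=0 (border '')
j=22 s[j]='b': π[22]=1 (border 'b')
j=23 s[j]='b': k: 1→0; π[23]=1 (border 'b')

[0, 0, 0, 0, 1, 0, 0, 0, 0, 0, 0, 0, 0, 1, 0, 0, 0, 0, 1, 2, 1, 0, 1, 1]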